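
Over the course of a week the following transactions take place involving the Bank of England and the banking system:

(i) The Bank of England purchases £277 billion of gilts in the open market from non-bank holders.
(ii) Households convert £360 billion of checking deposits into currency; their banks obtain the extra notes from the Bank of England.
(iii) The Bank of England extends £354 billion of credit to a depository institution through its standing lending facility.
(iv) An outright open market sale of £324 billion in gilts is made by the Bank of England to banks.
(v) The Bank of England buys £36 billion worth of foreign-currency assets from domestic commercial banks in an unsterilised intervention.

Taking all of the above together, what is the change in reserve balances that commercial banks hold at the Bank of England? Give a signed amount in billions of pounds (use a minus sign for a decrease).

-£17 billion

Asset purchase (from non-banks) £277 billion: the Bank of England pays by crediting reserve accounts → +£277B.
Currency withdrawal £360 billion: banks swap reserves for currency → −£360B.
Discount-window loan £354 billion: the loan is credited to the bank's reserve account → +£354B.
OMO sale (to banks) £324 billion: the buying banks pay out of their reserve balances → −£324B.
FX purchase £36 billion: the Bank of England pays by crediting reserve accounts → +£36B.
Net: 277 − 360 + 354 − 324 + 36 = -£17 billion.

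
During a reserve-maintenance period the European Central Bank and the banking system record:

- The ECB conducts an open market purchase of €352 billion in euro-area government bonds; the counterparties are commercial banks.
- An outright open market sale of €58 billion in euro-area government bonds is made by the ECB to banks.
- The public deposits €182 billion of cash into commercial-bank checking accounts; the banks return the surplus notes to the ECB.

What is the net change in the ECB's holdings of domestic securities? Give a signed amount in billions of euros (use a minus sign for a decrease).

OMO purchase (from banks) €352 billion: securities added to the ECB's portfolio → +€352B.
OMO sale (to banks) €58 billion: securities removed from the ECB's portfolio → −€58B.
Currency deposit €182 billion: the ECB's securities portfolio is untouched → 0.
Net: 352 − 58 + 0 = +€294 billion.

+€294 billion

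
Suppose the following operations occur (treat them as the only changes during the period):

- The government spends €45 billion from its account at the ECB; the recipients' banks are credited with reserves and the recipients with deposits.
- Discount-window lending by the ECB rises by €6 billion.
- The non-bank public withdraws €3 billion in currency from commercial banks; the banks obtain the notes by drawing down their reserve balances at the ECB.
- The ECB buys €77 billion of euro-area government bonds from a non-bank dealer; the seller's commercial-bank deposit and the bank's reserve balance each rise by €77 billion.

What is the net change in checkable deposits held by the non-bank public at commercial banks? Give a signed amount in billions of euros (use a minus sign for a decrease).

Government spending €45 billion: non-bank counterparties' bank balances rise → +€45B.
Discount-window loan €6 billion: the counterparty is a bank, so public deposits are unchanged → 0.
Currency withdrawal €3 billion: non-bank counterparties' bank balances fall → −€3B.
Asset purchase (from non-banks) €77 billion: non-bank counterparties' bank balances rise → +€77B.
Net: 45 + 0 − 3 + 77 = +€119 billion.

+€119 billion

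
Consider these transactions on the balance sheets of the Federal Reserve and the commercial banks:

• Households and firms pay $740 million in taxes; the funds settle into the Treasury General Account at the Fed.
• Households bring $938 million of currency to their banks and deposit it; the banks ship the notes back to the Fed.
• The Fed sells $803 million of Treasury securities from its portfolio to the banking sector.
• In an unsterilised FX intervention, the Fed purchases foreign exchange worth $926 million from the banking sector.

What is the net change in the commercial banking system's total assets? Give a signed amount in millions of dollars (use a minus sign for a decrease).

Fed balance sheet:
  Assets:      Securities −$803M, Foreign assets +$926M
  Liabilities: Bank reserves +$321M, Currency in circulation −$938M, Government deposits +$740M
Commercial banking system:
  Assets:      Reserves at CB +$321M, Securities +$803M, Foreign assets −$926M
  Liabilities: Checkable deposits +$198M
Change in total bank assets = +$198 million.

+$198 million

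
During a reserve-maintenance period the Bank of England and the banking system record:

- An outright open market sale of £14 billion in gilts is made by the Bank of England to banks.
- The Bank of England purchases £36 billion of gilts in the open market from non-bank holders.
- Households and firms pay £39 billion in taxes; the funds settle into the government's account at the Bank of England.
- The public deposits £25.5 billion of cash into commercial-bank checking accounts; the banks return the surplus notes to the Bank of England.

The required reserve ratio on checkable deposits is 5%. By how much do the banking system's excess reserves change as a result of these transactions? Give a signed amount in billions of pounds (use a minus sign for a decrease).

+£7.375 billion

OMO sale (to banks) £14 billion: reserves −£14B, deposits 0.
Asset purchase (from non-banks) £36 billion: reserves +£36B, deposits +£36B.
Government account inflow £39 billion: reserves −£39B, deposits −£39B.
Currency deposit £25.5 billion: reserves +£25.5B, deposits +£25.5B.
Totals: Δreserves = +£8.5B, Δdeposits = +£22.5B.
Δrequired reserves = 5% × +£22.5B = +£1.125B.
Δexcess reserves = Δreserves − Δrequired = +£8.5B − (+£1.125B) = +£7.375 billion.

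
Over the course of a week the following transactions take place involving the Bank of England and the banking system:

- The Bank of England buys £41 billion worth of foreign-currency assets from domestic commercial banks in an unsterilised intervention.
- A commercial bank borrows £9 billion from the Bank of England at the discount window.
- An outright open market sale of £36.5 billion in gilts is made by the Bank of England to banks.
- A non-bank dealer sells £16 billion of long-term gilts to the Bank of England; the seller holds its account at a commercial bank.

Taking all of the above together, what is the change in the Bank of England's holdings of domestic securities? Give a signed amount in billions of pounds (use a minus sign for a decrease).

-£20.5 billion

Bank of England balance sheet:
  Assets:      Securities −£20.5B, Loans to banks +£9B, Foreign assets +£41B
  Liabilities: Bank reserves +£29.5B
Commercial banking system:
  Assets:      Reserves at CB +£29.5B, Securities +£36.5B, Foreign assets −£41B
  Liabilities: Checkable deposits +£16B, Borrowings from CB +£9B
So the change in the Bank of England's holdings of domestic securities is -£20.5 billion.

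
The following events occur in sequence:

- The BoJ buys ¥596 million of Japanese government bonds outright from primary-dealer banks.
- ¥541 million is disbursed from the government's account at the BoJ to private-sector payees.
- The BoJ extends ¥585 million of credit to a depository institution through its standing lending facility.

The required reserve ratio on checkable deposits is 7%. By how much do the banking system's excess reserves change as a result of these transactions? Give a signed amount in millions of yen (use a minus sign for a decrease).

+¥1684.13 million

OMO purchase (from banks) ¥596 million: reserves +¥596M, deposits 0.
Government spending ¥541 million: reserves +¥541M, deposits +¥541M.
Discount-window loan ¥585 million: reserves +¥585M, deposits 0.
Totals: Δreserves = +¥1722M, Δdeposits = +¥541M.
Δrequired reserves = 7% × +¥541M = +¥37.87M.
Δexcess reserves = Δreserves − Δrequired = +¥1722M − (+¥37.87M) = +¥1684.13 million.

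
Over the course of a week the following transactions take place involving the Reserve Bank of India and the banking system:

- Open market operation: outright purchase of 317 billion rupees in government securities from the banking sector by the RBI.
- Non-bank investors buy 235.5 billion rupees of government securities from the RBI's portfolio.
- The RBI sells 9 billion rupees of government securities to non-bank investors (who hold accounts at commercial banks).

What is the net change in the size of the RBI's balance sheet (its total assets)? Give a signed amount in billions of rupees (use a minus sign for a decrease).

RBI balance sheet:
  Assets:      Securities +72.5B
  Liabilities: Bank reserves +72.5B
Commercial banking system:
  Assets:      Reserves at CB +72.5B, Securities −317B
  Liabilities: Checkable deposits −244.5B
Change in total RBI assets = +72.5 billion.

+72.5 billion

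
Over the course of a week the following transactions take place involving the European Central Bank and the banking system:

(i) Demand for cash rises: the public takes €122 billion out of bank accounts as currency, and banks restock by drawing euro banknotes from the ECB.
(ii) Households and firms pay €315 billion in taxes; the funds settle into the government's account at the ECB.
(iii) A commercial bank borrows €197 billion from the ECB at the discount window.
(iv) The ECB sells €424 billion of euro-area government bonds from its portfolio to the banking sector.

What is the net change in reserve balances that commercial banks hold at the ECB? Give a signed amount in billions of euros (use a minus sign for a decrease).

-€664 billion

Currency withdrawal €122 billion: banks swap reserves for currency → −€122B.
Government account inflow €315 billion: funds move from bank reserves into the government account → −€315B.
Discount-window loan €197 billion: the loan is credited to the bank's reserve account → +€197B.
OMO sale (to banks) €424 billion: the buying banks pay out of their reserve balances → −€424B.
Net: −122 − 315 + 197 − 424 = -€664 billion.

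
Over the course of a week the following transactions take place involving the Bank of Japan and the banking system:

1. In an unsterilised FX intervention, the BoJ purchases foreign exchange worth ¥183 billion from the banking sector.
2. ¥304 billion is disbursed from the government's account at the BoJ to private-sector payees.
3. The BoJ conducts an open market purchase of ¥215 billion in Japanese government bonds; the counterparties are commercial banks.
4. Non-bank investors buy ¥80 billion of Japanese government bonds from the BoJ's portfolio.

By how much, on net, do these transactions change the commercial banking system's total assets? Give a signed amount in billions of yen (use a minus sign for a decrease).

+¥224 billion

FX purchase ¥183 billion: just an asset swap on bank balance sheets → 0.
Government spending ¥304 billion: bank balance sheets expand → +¥304B.
OMO purchase (from banks) ¥215 billion: just an asset swap on bank balance sheets → 0.
Asset sale (to non-banks) ¥80 billion: bank balance sheets shrink → −¥80B.
Net: 0 + 304 + 0 − 80 = +¥224 billion.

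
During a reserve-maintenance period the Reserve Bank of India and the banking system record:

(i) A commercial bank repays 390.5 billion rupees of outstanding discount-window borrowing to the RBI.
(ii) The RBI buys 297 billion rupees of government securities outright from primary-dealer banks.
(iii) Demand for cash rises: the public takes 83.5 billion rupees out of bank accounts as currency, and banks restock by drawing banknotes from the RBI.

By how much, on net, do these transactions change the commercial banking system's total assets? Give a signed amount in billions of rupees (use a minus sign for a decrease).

RBI balance sheet:
  Assets:      Securities +297B, Loans to banks −390.5B
  Liabilities: Bank reserves −177B, Currency in circulation +83.5B
Commercial banking system:
  Assets:      Reserves at CB −177B, Securities −297B
  Liabilities: Checkable deposits −83.5B, Borrowings from CB −390.5B
Change in total bank assets = -474 billion.

-474 billion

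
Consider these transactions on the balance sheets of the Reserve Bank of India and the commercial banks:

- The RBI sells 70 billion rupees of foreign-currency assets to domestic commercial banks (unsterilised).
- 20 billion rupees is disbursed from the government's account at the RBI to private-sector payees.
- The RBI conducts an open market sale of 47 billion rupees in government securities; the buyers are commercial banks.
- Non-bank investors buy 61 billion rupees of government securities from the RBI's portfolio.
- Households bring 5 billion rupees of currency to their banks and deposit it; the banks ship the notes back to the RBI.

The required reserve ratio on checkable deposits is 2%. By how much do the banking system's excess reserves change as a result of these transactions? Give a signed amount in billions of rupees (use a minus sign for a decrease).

FX sale 70 billion rupees: reserves −70B, deposits 0.
Government spending 20 billion rupees: reserves +20B, deposits +20B.
OMO sale (to banks) 47 billion rupees: reserves −47B, deposits 0.
Asset sale (to non-banks) 61 billion rupees: reserves −61B, deposits −61B.
Currency deposit 5 billion rupees: reserves +5B, deposits +5B.
Totals: Δreserves = −153B, Δdeposits = −36B.
Δrequired reserves = 2% × −36B = −0.72B.
Δexcess reserves = Δreserves − Δrequired = −153B − (−0.72B) = -152.28 billion.

-152.28 billion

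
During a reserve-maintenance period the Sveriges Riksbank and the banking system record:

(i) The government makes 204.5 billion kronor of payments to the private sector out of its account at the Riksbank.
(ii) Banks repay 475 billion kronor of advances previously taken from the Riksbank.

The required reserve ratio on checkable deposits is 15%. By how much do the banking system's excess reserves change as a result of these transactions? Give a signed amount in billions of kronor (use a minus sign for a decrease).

Government spending 204.5 billion kronor: reserves +204.5B, deposits +204.5B.
Discount-window repayment 475 billion kronor: reserves −475B, deposits 0.
Totals: Δreserves = −270.5B, Δdeposits = +204.5B.
Δrequired reserves = 15% × +204.5B = +30.675B.
Δexcess reserves = Δreserves − Δrequired = −270.5B − (+30.675B) = -301.175 billion.

-301.175 billion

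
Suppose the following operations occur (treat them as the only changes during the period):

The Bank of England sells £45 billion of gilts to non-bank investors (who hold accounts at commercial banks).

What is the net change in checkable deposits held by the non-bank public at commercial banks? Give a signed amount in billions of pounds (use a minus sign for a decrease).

-£45 billion

Bank of England balance sheet:
  Assets:      Securities −£45B
  Liabilities: Bank reserves −£45B
Commercial banking system:
  Assets:      Reserves at CB −£45B
  Liabilities: Checkable deposits −£45B
So the change in checkable deposits held by the non-bank public at commercial banks is -£45 billion.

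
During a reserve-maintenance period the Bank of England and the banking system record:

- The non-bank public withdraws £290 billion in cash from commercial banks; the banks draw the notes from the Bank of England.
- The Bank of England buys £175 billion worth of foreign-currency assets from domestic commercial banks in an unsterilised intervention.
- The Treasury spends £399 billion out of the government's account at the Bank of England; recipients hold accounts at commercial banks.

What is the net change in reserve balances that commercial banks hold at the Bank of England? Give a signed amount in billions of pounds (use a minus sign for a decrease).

Currency withdrawal £290 billion: banks swap reserves for currency → −£290B.
FX purchase £175 billion: the Bank of England pays by crediting reserve accounts → +£175B.
Government spending £399 billion: government payments flow into bank reserve accounts → +£399B.
Net: −290 + 175 + 399 = +£284 billion.

+£284 billion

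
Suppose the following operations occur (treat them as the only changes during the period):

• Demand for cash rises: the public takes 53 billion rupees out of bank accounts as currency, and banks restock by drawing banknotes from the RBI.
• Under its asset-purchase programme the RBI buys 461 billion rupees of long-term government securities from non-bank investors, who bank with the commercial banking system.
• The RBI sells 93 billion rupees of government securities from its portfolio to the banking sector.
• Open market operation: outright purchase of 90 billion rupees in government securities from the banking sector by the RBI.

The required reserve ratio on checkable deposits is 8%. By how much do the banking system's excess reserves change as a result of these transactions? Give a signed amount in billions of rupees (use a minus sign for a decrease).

+372.36 billion

Currency withdrawal 53 billion rupees: reserves −53B, deposits −53B.
Asset purchase (from non-banks) 461 billion rupees: reserves +461B, deposits +461B.
OMO sale (to banks) 93 billion rupees: reserves −93B, deposits 0.
OMO purchase (from banks) 90 billion rupees: reserves +90B, deposits 0.
Totals: Δreserves = +405B, Δdeposits = +408B.
Δrequired reserves = 8% × +408B = +32.64B.
Δexcess reserves = Δreserves − Δrequired = +405B − (+32.64B) = +372.36 billion.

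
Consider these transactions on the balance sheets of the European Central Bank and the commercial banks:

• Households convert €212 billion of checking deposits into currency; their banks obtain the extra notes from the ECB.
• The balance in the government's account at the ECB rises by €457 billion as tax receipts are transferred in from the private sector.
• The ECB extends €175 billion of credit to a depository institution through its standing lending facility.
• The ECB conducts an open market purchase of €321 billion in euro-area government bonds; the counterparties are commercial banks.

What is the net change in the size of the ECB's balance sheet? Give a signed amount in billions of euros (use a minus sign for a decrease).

+€496 billion

ECB balance sheet:
  Assets:      Securities +€321B, Loans to banks +€175B
  Liabilities: Bank reserves −€173B, Currency in circulation +€212B, Government deposits +€457B
Commercial banking system:
  Assets:      Reserves at CB −€173B, Securities −€321B
  Liabilities: Checkable deposits −€669B, Borrowings from CB +€175B
Change in total ECB assets = +€496 billion.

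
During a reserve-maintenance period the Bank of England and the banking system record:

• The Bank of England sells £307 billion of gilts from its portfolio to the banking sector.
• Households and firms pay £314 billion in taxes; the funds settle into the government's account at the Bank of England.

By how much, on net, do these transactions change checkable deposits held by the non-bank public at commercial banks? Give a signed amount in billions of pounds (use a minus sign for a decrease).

Bank of England balance sheet:
  Assets:      Securities −£307B
  Liabilities: Bank reserves −£621B, Government deposits +£314B
Commercial banking system:
  Assets:      Reserves at CB −£621B, Securities +£307B
  Liabilities: Checkable deposits −£314B
So the change in checkable deposits held by the non-bank public at commercial banks is -£314 billion.

-£314 billion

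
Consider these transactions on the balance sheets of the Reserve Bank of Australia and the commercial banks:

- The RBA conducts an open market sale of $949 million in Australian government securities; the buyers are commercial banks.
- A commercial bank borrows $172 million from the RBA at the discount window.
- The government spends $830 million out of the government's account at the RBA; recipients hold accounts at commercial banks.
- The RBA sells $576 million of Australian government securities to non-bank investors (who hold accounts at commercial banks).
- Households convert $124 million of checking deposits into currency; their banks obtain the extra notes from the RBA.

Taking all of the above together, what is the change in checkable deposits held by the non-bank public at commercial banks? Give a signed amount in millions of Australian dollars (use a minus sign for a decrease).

+$130 million

RBA balance sheet:
  Assets:      Securities −$1525M, Loans to banks +$172M
  Liabilities: Bank reserves −$647M, Currency in circulation +$124M, Government deposits −$830M
Commercial banking system:
  Assets:      Reserves at CB −$647M, Securities +$949M
  Liabilities: Checkable deposits +$130M, Borrowings from CB +$172M
So the change in checkable deposits held by the non-bank public at commercial banks is +$130 million.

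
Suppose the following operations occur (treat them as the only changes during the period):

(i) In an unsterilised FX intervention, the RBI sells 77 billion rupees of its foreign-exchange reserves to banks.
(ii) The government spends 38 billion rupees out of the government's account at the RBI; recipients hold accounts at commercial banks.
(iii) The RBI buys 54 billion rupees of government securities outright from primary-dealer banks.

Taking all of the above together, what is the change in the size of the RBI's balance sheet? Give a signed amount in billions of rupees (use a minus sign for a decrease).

RBI balance sheet:
  Assets:      Securities +54B, Foreign assets −77B
  Liabilities: Bank reserves +15B, Government deposits −38B
Change in total RBI assets = -23 billion.

-23 billion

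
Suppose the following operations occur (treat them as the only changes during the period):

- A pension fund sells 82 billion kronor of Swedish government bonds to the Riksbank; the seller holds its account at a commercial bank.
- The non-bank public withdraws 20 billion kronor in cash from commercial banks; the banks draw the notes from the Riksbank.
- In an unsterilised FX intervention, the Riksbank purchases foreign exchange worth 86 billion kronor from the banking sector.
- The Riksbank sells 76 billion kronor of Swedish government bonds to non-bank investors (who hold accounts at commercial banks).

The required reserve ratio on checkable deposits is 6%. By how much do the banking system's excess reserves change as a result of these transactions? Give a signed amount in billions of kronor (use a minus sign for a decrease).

+72.84 billion

Asset purchase (from non-banks) 82 billion kronor: reserves +82B, deposits +82B.
Currency withdrawal 20 billion kronor: reserves −20B, deposits −20B.
FX purchase 86 billion kronor: reserves +86B, deposits 0.
Asset sale (to non-banks) 76 billion kronor: reserves −76B, deposits −76B.
Totals: Δreserves = +72B, Δdeposits = −14B.
Δrequired reserves = 6% × −14B = −0.84B.
Δexcess reserves = Δreserves − Δrequired = +72B − (−0.84B) = +72.84 billion.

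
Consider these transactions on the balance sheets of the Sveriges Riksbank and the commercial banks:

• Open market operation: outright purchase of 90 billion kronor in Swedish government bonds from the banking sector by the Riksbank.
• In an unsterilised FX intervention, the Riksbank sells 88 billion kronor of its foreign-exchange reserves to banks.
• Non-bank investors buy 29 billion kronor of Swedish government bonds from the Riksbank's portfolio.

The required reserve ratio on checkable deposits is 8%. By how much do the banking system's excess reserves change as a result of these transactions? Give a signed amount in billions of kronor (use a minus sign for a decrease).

-24.68 billion

OMO purchase (from banks) 90 billion kronor: reserves +90B, deposits 0.
FX sale 88 billion kronor: reserves −88B, deposits 0.
Asset sale (to non-banks) 29 billion kronor: reserves −29B, deposits −29B.
Totals: Δreserves = −27B, Δdeposits = −29B.
Δrequired reserves = 8% × −29B = −2.32B.
Δexcess reserves = Δreserves − Δrequired = −27B − (−2.32B) = -24.68 billion.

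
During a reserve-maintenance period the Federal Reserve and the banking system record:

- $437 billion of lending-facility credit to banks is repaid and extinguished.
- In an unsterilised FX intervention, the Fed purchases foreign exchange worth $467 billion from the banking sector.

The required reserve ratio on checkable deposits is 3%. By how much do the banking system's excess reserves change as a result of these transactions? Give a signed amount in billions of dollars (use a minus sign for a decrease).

Discount-window repayment $437 billion: reserves −$437B, deposits 0.
FX purchase $467 billion: reserves +$467B, deposits 0.
Totals: Δreserves = +$30B, Δdeposits = 0.
Δrequired reserves = 3% × 0 = 0.
Δexcess reserves = Δreserves − Δrequired = +$30B − (0) = +$30 billion.

+$30 billion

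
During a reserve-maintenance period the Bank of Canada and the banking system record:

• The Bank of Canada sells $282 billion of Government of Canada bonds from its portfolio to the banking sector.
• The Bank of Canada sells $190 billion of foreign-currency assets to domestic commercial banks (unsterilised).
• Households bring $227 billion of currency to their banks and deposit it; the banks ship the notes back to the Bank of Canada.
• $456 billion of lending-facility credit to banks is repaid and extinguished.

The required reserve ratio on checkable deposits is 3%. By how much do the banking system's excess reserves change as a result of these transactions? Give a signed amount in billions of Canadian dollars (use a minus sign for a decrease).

OMO sale (to banks) $282 billion: reserves −$282B, deposits 0.
FX sale $190 billion: reserves −$190B, deposits 0.
Currency deposit $227 billion: reserves +$227B, deposits +$227B.
Discount-window repayment $456 billion: reserves −$456B, deposits 0.
Totals: Δreserves = −$701B, Δdeposits = +$227B.
Δrequired reserves = 3% × +$227B = +$6.81B.
Δexcess reserves = Δreserves − Δrequired = −$701B − (+$6.81B) = -$707.81 billion.

-$707.81 billion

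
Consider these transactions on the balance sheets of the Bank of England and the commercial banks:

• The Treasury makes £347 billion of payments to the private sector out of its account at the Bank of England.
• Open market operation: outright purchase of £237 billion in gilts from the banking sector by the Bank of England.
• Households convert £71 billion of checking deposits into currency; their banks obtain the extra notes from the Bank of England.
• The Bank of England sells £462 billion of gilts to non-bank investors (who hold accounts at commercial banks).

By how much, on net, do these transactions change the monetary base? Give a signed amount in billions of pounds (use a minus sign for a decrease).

+£122 billion

Bank of England balance sheet:
  Assets:      Securities −£225B
  Liabilities: Bank reserves +£51B, Currency in circulation +£71B, Government deposits −£347B
Commercial banking system:
  Assets:      Reserves at CB +£51B, Securities −£237B
  Liabilities: Checkable deposits −£186B
Monetary base = currency + reserves: +£71B + (+£51B) = +£122 billion.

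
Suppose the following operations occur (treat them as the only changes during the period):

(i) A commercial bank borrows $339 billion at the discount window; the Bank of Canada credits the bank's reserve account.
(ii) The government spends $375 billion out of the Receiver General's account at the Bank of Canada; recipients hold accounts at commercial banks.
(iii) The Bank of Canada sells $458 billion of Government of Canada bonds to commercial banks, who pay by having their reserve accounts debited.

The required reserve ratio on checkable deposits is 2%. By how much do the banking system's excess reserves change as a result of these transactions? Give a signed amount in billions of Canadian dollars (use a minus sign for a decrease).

+$248.5 billion

Discount-window loan $339 billion: reserves +$339B, deposits 0.
Government spending $375 billion: reserves +$375B, deposits +$375B.
OMO sale (to banks) $458 billion: reserves −$458B, deposits 0.
Totals: Δreserves = +$256B, Δdeposits = +$375B.
Δrequired reserves = 2% × +$375B = +$7.5B.
Δexcess reserves = Δreserves − Δrequired = +$256B − (+$7.5B) = +$248.5 billion.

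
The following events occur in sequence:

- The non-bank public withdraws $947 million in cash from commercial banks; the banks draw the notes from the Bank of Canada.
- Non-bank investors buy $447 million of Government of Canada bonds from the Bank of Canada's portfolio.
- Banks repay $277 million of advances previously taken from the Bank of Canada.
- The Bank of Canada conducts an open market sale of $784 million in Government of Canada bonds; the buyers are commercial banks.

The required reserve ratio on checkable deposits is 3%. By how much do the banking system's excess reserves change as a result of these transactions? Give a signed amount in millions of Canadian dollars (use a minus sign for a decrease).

-$2413.18 million

Currency withdrawal $947 million: reserves −$947M, deposits −$947M.
Asset sale (to non-banks) $447 million: reserves −$447M, deposits −$447M.
Discount-window repayment $277 million: reserves −$277M, deposits 0.
OMO sale (to banks) $784 million: reserves −$784M, deposits 0.
Totals: Δreserves = −$2455M, Δdeposits = −$1394M.
Δrequired reserves = 3% × −$1394M = −$41.82M.
Δexcess reserves = Δreserves − Δrequired = −$2455M − (−$41.82M) = -$2413.18 million.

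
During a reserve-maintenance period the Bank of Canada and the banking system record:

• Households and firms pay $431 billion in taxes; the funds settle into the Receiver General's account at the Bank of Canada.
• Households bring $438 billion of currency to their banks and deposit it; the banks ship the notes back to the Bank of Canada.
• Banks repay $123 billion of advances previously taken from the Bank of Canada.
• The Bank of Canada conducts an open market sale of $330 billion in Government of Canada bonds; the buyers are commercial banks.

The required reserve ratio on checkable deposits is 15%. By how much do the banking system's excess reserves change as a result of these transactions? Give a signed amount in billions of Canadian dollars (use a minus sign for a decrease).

-$447.05 billion

Government account inflow $431 billion: reserves −$431B, deposits −$431B.
Currency deposit $438 billion: reserves +$438B, deposits +$438B.
Discount-window repayment $123 billion: reserves −$123B, deposits 0.
OMO sale (to banks) $330 billion: reserves −$330B, deposits 0.
Totals: Δreserves = −$446B, Δdeposits = +$7B.
Δrequired reserves = 15% × +$7B = +$1.05B.
Δexcess reserves = Δreserves − Δrequired = −$446B − (+$1.05B) = -$447.05 billion.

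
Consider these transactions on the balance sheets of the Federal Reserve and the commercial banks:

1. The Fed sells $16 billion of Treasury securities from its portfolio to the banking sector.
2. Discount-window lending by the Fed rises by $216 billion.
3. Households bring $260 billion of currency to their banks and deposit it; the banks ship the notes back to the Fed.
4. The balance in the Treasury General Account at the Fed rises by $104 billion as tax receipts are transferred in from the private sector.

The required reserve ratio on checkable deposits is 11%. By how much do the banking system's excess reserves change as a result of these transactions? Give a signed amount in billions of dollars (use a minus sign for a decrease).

OMO sale (to banks) $16 billion: reserves −$16B, deposits 0.
Discount-window loan $216 billion: reserves +$216B, deposits 0.
Currency deposit $260 billion: reserves +$260B, deposits +$260B.
Government account inflow $104 billion: reserves −$104B, deposits −$104B.
Totals: Δreserves = +$356B, Δdeposits = +$156B.
Δrequired reserves = 11% × +$156B = +$17.16B.
Δexcess reserves = Δreserves − Δrequired = +$356B − (+$17.16B) = +$338.84 billion.

+$338.84 billion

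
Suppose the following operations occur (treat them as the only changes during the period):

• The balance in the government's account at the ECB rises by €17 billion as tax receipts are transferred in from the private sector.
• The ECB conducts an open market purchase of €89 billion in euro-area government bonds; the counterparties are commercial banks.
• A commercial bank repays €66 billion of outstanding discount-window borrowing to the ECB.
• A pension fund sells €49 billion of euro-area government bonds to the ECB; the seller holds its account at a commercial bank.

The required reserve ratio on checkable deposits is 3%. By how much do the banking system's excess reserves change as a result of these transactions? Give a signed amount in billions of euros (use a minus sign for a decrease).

+€54.04 billion

Government account inflow €17 billion: reserves −€17B, deposits −€17B.
OMO purchase (from banks) €89 billion: reserves +€89B, deposits 0.
Discount-window repayment €66 billion: reserves −€66B, deposits 0.
Asset purchase (from non-banks) €49 billion: reserves +€49B, deposits +€49B.
Totals: Δreserves = +€55B, Δdeposits = +€32B.
Δrequired reserves = 3% × +€32B = +€0.96B.
Δexcess reserves = Δreserves − Δrequired = +€55B − (+€0.96B) = +€54.04 billion.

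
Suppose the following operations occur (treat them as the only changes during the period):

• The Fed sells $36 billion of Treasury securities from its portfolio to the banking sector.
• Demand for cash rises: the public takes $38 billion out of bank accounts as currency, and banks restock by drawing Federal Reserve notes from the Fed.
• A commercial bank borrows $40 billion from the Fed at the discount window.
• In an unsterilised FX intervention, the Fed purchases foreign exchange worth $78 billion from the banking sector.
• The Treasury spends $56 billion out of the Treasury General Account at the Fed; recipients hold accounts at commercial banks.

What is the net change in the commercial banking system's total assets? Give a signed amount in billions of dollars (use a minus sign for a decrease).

+$58 billion

Fed balance sheet:
  Assets:      Securities −$36B, Loans to banks +$40B, Foreign assets +$78B
  Liabilities: Bank reserves +$100B, Currency in circulation +$38B, Government deposits −$56B
Commercial banking system:
  Assets:      Reserves at CB +$100B, Securities +$36B, Foreign assets −$78B
  Liabilities: Checkable deposits +$18B, Borrowings from CB +$40B
Change in total bank assets = +$58 billion.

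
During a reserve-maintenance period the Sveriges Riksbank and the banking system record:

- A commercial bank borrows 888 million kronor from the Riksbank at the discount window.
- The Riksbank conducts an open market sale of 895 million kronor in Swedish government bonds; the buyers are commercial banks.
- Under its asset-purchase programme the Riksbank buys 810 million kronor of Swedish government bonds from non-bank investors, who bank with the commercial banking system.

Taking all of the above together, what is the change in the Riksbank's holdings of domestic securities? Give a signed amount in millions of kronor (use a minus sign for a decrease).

-85 million

Discount-window loan 888 million kronor: the Riksbank's securities portfolio is untouched → 0.
OMO sale (to banks) 895 million kronor: securities removed from the Riksbank's portfolio → −895M.
Asset purchase (from non-banks) 810 million kronor: securities added to the Riksbank's portfolio → +810M.
Net: 0 − 895 + 810 = -85 million.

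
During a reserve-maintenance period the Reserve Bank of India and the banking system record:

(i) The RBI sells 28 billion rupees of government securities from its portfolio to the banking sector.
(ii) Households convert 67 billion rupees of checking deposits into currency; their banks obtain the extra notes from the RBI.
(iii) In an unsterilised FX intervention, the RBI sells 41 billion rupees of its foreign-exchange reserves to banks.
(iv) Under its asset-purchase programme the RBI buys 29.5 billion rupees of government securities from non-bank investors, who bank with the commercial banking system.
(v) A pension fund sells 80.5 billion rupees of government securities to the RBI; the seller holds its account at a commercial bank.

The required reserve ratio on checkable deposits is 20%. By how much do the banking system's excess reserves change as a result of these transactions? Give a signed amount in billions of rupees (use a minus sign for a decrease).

OMO sale (to banks) 28 billion rupees: reserves −28B, deposits 0.
Currency withdrawal 67 billion rupees: reserves −67B, deposits −67B.
FX sale 41 billion rupees: reserves −41B, deposits 0.
Asset purchase (from non-banks) 29.5 billion rupees: reserves +29.5B, deposits +29.5B.
Asset purchase (from non-banks) 80.5 billion rupees: reserves +80.5B, deposits +80.5B.
Totals: Δreserves = −26B, Δdeposits = +43B.
Δrequired reserves = 20% × +43B = +8.6B.
Δexcess reserves = Δreserves − Δrequired = −26B − (+8.6B) = -34.6 billion.

-34.6 billion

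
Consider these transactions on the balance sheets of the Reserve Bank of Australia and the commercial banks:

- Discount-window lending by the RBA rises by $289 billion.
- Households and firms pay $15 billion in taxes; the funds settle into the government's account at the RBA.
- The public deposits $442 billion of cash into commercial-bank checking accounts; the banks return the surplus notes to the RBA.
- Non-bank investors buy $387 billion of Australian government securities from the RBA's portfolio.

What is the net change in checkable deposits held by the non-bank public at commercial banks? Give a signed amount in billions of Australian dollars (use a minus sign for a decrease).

Discount-window loan $289 billion: the counterparty is a bank, so public deposits are unchanged → 0.
Government account inflow $15 billion: non-bank counterparties' bank balances fall → −$15B.
Currency deposit $442 billion: non-bank counterparties' bank balances rise → +$442B.
Asset sale (to non-banks) $387 billion: non-bank counterparties' bank balances fall → −$387B.
Net: 0 − 15 + 442 − 387 = +$40 billion.

+$40 billion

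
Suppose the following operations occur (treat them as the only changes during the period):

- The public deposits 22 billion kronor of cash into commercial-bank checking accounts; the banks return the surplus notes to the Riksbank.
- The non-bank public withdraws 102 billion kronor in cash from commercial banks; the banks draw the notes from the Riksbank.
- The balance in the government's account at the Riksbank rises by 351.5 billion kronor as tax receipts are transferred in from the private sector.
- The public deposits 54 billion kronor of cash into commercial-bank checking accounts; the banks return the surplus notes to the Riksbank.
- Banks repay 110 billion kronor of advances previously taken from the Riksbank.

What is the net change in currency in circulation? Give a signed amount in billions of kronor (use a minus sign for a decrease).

+26 billion

Currency deposit 22 billion kronor: notes return to the central bank → −22B.
Currency withdrawal 102 billion kronor: notes leave the central bank → +102B.
Government account inflow 351.5 billion kronor: no currency enters or leaves circulation → 0.
Currency deposit 54 billion kronor: notes return to the central bank → −54B.
Discount-window repayment 110 billion kronor: no currency enters or leaves circulation → 0.
Net: −22 + 102 + 0 − 54 + 0 = +26 billion.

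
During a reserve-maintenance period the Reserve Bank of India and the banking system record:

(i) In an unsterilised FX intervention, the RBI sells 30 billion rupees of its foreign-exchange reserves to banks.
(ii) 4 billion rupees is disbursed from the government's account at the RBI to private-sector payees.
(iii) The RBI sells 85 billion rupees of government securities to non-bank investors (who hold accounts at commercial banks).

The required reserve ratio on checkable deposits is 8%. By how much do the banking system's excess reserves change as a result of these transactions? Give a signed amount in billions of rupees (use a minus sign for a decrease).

FX sale 30 billion rupees: reserves −30B, deposits 0.
Government spending 4 billion rupees: reserves +4B, deposits +4B.
Asset sale (to non-banks) 85 billion rupees: reserves −85B, deposits −85B.
Totals: Δreserves = −111B, Δdeposits = −81B.
Δrequired reserves = 8% × −81B = −6.48B.
Δexcess reserves = Δreserves − Δrequired = −111B − (−6.48B) = -104.52 billion.

-104.52 billion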